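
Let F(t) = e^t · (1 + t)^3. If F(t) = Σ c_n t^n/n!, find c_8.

The EGF product rule gives c_8 = Σ_{k_1+k_2=8} C(8; k_1,k_2) · ∏ g_i(k_i), where e^t gives (1)^k; (1+t)^3 gives the falling factorial (3)_k.
g_1(k) for k = 0…8: 1, 1, 1, 1, 1, 1, 1, 1, 1.
g_2(k) for k = 0…8: 1, 3, 6, 6, 0, 0, 0, 0, 0.
c_8 = Σ_k C(8,k)·g_1(k)·g_2(8−k) = 56·1·6 + 28·1·6 + 8·1·3 + 1·1·1 = 336 + 168 + 24 + 1 = 529.

529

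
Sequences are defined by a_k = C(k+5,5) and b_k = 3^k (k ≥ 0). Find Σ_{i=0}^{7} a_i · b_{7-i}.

24048

This is [x^7] in the product of the two ordinary generating functions.
Σ = 1·2187 + 6·729 + 21·243 + 56·81 + 126·27 + 252·9 + 462·3 + 792·1 = 24048.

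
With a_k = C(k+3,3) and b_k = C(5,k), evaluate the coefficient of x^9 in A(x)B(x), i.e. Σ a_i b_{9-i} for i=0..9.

This is [x^9] in the product of the two ordinary generating functions.
Σ = 1·0 + 4·0 + 10·0 + 20·0 + 35·1 + 56·5 + 84·10 + 120·10 + 165·5 + 220·1 = 3400.

3400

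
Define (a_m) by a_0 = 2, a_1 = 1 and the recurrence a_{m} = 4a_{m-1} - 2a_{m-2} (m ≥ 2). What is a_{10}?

The ordinary generating function has denominator 1 - 4t + 2t^2.
Iterating the recurrence: a_0,…,a_{10} = 2, 1, 0, -2, -8, -28, -96, -328, -1120, -3824, -13056.

-13056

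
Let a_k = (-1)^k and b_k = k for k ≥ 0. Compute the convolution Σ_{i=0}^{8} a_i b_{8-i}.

The convolution is the t^8 coefficient of A(t)B(t).
Σ = 1·8 − 1·7 + 1·6 − 1·5 + 1·4 − 1·3 + 1·2 − 1·1 + 1·0 = 4.

4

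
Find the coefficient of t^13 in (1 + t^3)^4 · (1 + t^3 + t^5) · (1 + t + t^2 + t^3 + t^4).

(1 + t^3)^4 has coefficients 1,0,0,4,0,0,6,0,0,4,0,0,1 for degrees 0…12.
(1 + t^3 + t^5) has coefficients 1,0,0,1,0,1,0,0,0,0,0,0,0,0 for degrees 0…13.
Finally multiplying by (1 + t + t^2 + t^3 + t^4), the product of all factors after the first has coefficients 1,1,1,2,2,2,2,2,1,1,0,0,0,0 for degrees 0…13.
[t^13] = 1·0 + 4·0 + 6·2 + 4·2 + 1·1 = 21.

21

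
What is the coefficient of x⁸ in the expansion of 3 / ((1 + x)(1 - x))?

3

Partial fractions give a closed form: a_n = (3/2)·(-1)^n + (3/2)·1^n.
At n = 8: a_8 = 3.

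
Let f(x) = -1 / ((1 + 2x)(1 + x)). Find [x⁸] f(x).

The denominator gives the recurrence a_n = −3a_(n−1) − 2a_(n−2) for n ≥ 2; the numerator fixes a_0 = -1, a_1 = 3.
Iterating: -1, 3, -7, 15, -31, 63, -127, 255, -511, so a_8 = -511.

-511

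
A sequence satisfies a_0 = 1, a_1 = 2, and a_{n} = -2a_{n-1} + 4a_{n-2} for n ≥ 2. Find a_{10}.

-21504

The ordinary generating function has denominator 1 + 2x - 4x^2.
Iterating the recurrence: a_0,…,a_{10} = 1, 2, 0, 8, -16, 64, -192, 640, -2048, 6656, -21504.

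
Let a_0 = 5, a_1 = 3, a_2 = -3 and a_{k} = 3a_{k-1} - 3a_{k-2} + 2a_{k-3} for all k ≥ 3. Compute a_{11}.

-681

The ordinary generating function has denominator 1 - 3y + 3y^2 - 2y^3.
Iterating the recurrence: a_0,…,a_{11} = 5, 3, -3, -8, -9, -9, -16, -39, -87, -176, -345, -681.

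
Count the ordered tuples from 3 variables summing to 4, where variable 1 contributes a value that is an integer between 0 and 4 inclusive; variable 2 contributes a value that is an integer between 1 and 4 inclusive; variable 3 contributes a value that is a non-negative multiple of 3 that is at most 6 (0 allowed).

5

The generating function for the choices is (1 + q + q² + q³ + q⁴)·(q + q² + q³ + q⁴)·(1 + q³ + q⁶); the count is [q⁴].
(1 + q + q² + q³ + q⁴) has coefficients 1,1,1,1,1 for degrees 0…4.
(q + q² + q³ + q⁴) has coefficients 0,1,1,1,1 for degrees 0…4.
Finally multiplying by (1 + q³ + q⁶), the product of all factors after the first has coefficients 0,1,1,1,2 for degrees 0…4.
[q⁴] = 1·2 + 1·1 + 1·1 + 1·1 + 1·0 = 5.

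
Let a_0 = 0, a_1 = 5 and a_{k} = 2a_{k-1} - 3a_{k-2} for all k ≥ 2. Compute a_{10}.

-110

The ordinary generating function has denominator 1 - 2t + 3t^2.
Iterating the recurrence: a_0,…,a_{10} = 0, 5, 10, 5, -20, -55, -50, 65, 280, 365, -110.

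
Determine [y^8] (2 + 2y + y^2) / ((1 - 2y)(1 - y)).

The denominator gives the recurrence a_n = 3a_(n−1) − 2a_(n−2) for n ≥ 3; the numerator fixes a_0 = 2, a_1 = 8, a_2 = 21.
Iterating: 2, 8, 21, 47, 99, 203, 411, 827, 1659, so a_8 = 1659.

1659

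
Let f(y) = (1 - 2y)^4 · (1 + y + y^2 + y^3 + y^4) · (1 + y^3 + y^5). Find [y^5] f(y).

18

(1 - 2y)^4 has coefficients 1,-8,24,-32,16 for degrees 0…4.
(1 + y + y^2 + y^3 + y^4) has coefficients 1,1,1,1,1,0 for degrees 0…5.
Finally multiplying by (1 + y^3 + y^5), the product of all factors after the first has coefficients 1,1,1,2,2,2 for degrees 0…5.
[y^5] = 1·2 − 8·2 + 24·2 − 32·1 + 16·1 = 18.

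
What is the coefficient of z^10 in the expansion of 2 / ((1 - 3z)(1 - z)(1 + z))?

132860

The denominator gives the recurrence a_n = 3a_(n−1) + a_(n−2) − 3a_(n−3) for n ≥ 3; the numerator fixes a_0 = 2, a_1 = 6, a_2 = 20.
Iterating: 2, 6, 20, 60, 182, 546, 1640, 4920, 14762, 44286, 132860, so a_10 = 132860.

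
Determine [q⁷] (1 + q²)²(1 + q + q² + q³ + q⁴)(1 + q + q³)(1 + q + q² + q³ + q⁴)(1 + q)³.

271

(1 + q²)² has coefficients 1,0,2,0,1 for degrees 0…4.
(1 + q + q² + q³ + q⁴) has coefficients 1,1,1,1,1,0,0,0 for degrees 0…7.
Multiplying by (1 + q + q³) gives running coefficients 1,2,2,3,3,2,1,1 for degrees 0…7.
Multiplying by (1 + q + q² + q³ + q⁴) gives running coefficients 1,3,5,8,11,12,11,10 for degrees 0…7.
Finally multiplying by (1 + q)³, the product of all factors after the first has coefficients 1,6,17,33,53,74,88,90 for degrees 0…7.
[q⁷] = 1·90 + 2·74 + 1·33 = 271.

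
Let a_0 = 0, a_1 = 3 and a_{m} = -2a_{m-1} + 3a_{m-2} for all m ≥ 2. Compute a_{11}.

132861

The ordinary generating function has denominator 1 + 2y - 3y^2.
Iterating the recurrence: a_0,…,a_{11} = 0, 3, -6, 21, -60, 183, -546, 1641, -4920, 14763, -44286, 132861.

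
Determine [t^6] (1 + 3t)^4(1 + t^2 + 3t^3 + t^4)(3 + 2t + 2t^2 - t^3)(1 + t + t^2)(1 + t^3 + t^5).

5175

(1 + 3t)^4 has coefficients 1,12,54,108,81 for degrees 0…4.
(1 + t^2 + 3t^3 + t^4) has coefficients 1,0,1,3,1,0,0 for degrees 0…6.
Multiplying by (3 + 2t + 2t^2 - t^3) gives running coefficients 3,2,5,10,11,7,-1 for degrees 0…6.
Multiplying by (1 + t + t^2) gives running coefficients 3,5,10,17,26,28,17 for degrees 0…6.
Finally multiplying by (1 + t^3 + t^5), the product of all factors after the first has coefficients 3,5,10,20,31,41,39 for degrees 0…6.
[t^6] = 1·39 + 12·41 + 54·31 + 108·20 + 81·10 = 5175.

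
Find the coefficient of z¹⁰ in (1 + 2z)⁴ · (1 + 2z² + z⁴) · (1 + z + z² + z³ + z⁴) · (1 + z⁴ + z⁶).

519

(1 + 2z)⁴ has coefficients 1,8,24,32,16 for degrees 0…4.
(1 + 2z² + z⁴) has coefficients 1,0,2,0,1,0,0,0,0,0,0 for degrees 0…10.
Multiplying by (1 + z + z² + z³ + z⁴) gives running coefficients 1,1,3,3,4,3,3,1,1,0,0 for degrees 0…10.
Finally multiplying by (1 + z⁴ + z⁶), the product of all factors after the first has coefficients 1,1,3,3,5,4,7,5,8,6,7 for degrees 0…10.
[z¹⁰] = 1·7 + 8·6 + 24·8 + 32·5 + 16·7 = 519.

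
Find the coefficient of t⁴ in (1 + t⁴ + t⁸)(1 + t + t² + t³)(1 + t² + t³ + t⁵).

3

(1 + t⁴ + t⁸) has coefficients 1,0,0,0,1 for degrees 0…4.
(1 + t + t² + t³) has coefficients 1,1,1,1,0 for degrees 0…4.
Finally multiplying by (1 + t² + t³ + t⁵), the product of all factors after the first has coefficients 1,1,2,3,2 for degrees 0…4.
[t⁴] = 1·2 + 1·1 = 3.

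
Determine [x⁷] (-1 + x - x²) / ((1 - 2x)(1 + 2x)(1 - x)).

-21

Partial fractions give a closed form: a_n = (-3/4)·2^n + (-7/12)·(-2)^n + (1/3)·1^n.
At n = 7: a_7 = -21.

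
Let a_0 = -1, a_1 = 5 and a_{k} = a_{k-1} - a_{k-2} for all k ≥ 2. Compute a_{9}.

The ordinary generating function has denominator 1 - t + t^2.
Iterating the recurrence: a_0,…,a_{9} = -1, 5, 6, 1, -5, -6, -1, 5, 6, 1.

1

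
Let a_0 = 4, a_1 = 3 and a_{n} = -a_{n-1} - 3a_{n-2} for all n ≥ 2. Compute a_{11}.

The ordinary generating function has denominator 1 + z + 3z^2.
Iterating the recurrence: a_0,…,a_{11} = 4, 3, -15, 6, 39, -57, -60, 231, -51, -642, 795, 1131.

1131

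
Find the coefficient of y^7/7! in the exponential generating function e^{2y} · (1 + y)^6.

The EGF product rule gives c_7 = Σ_{k_1+k_2=7} C(7; k_1,k_2) · ∏ g_i(k_i), where e^{2y} gives (2)^k; (1+y)^6 gives the falling factorial (6)_k.
g_1(k) for k = 0…7: 1, 2, 4, 8, 16, 32, 64, 128.
g_2(k) for k = 0…7: 1, 6, 30, 120, 360, 720, 720, 0.
c_7 = Σ_k C(7,k)·g_1(k)·g_2(7−k) = 7·2·720 + 21·4·720 + 35·8·360 + 35·16·120 + 21·32·30 + 7·64·6 + 1·128·1 = 10080 + 60480 + 100800 + 67200 + 20160 + 2688 + 128 = 261536.

261536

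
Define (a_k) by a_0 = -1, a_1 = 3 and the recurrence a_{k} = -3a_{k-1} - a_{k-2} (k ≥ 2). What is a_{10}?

-17711

The ordinary generating function has denominator 1 + 3t + t^2.
Iterating the recurrence: a_0,…,a_{10} = -1, 3, -8, 21, -55, 144, -377, 987, -2584, 6765, -17711.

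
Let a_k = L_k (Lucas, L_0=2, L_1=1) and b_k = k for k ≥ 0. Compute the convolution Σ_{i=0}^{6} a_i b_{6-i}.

66

The convolution is the x^6 coefficient of A(x)B(x).
Σ = 2·6 + 1·5 + 3·4 + 4·3 + 7·2 + 11·1 + 18·0 = 66.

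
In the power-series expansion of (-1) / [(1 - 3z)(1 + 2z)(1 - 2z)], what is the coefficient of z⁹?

The denominator gives the recurrence a_n = 3a_(n−1) + 4a_(n−2) − 12a_(n−3) for n ≥ 3; the numerator fixes a_0 = -1, a_1 = -3, a_2 = -13.
Iterating: -1, -3, -13, -39, -133, -399, -1261, -3783, -11605, -34815, so a_9 = -34815.

-34815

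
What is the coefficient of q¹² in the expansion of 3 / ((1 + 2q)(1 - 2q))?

The denominator gives the recurrence a_n = 4a_(n−2) for n ≥ 2; the numerator fixes a_0 = 3, a_1 = 0.
Iterating: 3, 0, 12, 0, 48, 0, 192, 0, 768, 0, 3072, 0, 12288, so a_12 = 12288.

12288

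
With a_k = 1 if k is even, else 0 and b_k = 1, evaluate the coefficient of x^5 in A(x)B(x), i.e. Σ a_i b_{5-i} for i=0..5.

3

The convolution is the x^5 coefficient of A(x)B(x).
Σ = 1·1 + 0·1 + 1·1 + 0·1 + 1·1 + 0·1 = 3.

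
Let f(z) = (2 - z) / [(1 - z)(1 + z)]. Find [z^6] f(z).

2

Partial fractions give a closed form: a_n = (1/2)·1^n + (3/2)·(-1)^n.
At n = 6: a_6 = 2.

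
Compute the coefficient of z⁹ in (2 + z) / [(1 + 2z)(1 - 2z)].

256

The denominator gives the recurrence a_n = 4a_(n−2) for n ≥ 2; the numerator fixes a_0 = 2, a_1 = 1.
Iterating: 2, 1, 8, 4, 32, 16, 128, 64, 512, 256, so a_9 = 256.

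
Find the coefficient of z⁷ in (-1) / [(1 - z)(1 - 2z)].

The denominator gives the recurrence a_n = 3a_(n−1) − 2a_(n−2) for n ≥ 3; the numerator fixes a_0 = -1, a_1 = -3, a_2 = -7.
Iterating: -1, -3, -7, -15, -31, -63, -127, -255, so a_7 = -255.

-255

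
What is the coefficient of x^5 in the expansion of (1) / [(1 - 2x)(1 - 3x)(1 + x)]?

Partial fractions give a closed form: a_n = (-4/3)·2^n + (9/4)·3^n + (1/12)·(-1)^n.
At n = 5: a_5 = 504.

504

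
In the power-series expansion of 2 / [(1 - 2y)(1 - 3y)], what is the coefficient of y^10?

Partial fractions give a closed form: a_n = (-4)·2^n + (6)·3^n.
At n = 10: a_10 = 350198.

350198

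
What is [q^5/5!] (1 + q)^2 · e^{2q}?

The EGF product rule gives c_5 = Σ_{k_1+k_2=5} C(5; k_1,k_2) · ∏ g_i(k_i), where (1+q)^2 gives the falling factorial (2)_k; e^{2q} gives (2)^k.
g_1(k) for k = 0…5: 1, 2, 2, 0, 0, 0.
g_2(k) for k = 0…5: 1, 2, 4, 8, 16, 32.
c_5 = Σ_k C(5,k)·g_1(k)·g_2(5−k) = 1·1·32 + 5·2·16 + 10·2·8 = 32 + 160 + 160 = 352.

352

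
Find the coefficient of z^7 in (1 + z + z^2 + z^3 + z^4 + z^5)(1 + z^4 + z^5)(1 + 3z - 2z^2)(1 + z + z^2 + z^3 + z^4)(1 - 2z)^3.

(1 + z + z^2 + z^3 + z^4 + z^5) has coefficients 1,1,1,1,1,1 for degrees 0…5.
(1 + z^4 + z^5) has coefficients 1,0,0,0,1,1,0,0 for degrees 0…7.
Multiplying by (1 + 3z - 2z^2) gives running coefficients 1,3,-2,0,1,4,1,-2 for degrees 0…7.
Multiplying by (1 + z + z^2 + z^3 + z^4) gives running coefficients 1,4,2,2,3,6,4,4 for degrees 0…7.
Finally multiplying by (1 - 2z)^3, the product of all factors after the first has coefficients 1,-2,-10,30,-17,-4,-12,28 for degrees 0…7.
[z^7] = 1·28 + 1·(-12) + 1·(-4) + 1·(-17) + 1·30 + 1·(-10) = 15.

15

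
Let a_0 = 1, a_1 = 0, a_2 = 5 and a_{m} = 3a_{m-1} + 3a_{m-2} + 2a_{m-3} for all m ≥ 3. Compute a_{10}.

The ordinary generating function has denominator 1 - 3y - 3y^2 - 2y^3.
Iterating the recurrence: a_0,…,a_{10} = 1, 0, 5, 17, 66, 259, 1009, 3936, 15353, 59885, 233586.

233586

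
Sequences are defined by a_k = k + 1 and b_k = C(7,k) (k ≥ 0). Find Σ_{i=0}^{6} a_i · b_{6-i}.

448

Write out a_i and b_{6-i} for i = 0,…,6 and sum the products.
Σ = 1·7 + 2·21 + 3·35 + 4·35 + 5·21 + 6·7 + 7·1 = 448.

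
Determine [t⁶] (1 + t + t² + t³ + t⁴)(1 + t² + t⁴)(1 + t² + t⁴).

(1 + t + t² + t³ + t⁴) has coefficients 1,1,1,1,1 for degrees 0…4.
(1 + t² + t⁴) has coefficients 1,0,1,0,1,0,0 for degrees 0…6.
Finally multiplying by (1 + t² + t⁴), the product of all factors after the first has coefficients 1,0,2,0,3,0,2 for degrees 0…6.
[t⁶] = 1·2 + 1·0 + 1·3 + 1·0 + 1·2 = 7.

7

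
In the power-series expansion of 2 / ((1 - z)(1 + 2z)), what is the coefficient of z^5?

-42

Partial fractions give a closed form: a_n = (2/3)·1^n + (4/3)·(-2)^n.
At n = 5: a_5 = -42.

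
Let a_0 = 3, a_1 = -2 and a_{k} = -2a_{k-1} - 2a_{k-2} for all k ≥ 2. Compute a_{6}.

8

The ordinary generating function has denominator 1 + 2y + 2y^2.
Iterating the recurrence: a_0,…,a_{6} = 3, -2, -2, 8, -12, 8, 8.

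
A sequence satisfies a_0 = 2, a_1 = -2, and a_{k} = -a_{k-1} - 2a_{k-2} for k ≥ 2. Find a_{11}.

-90

The ordinary generating function has denominator 1 + t + 2t^2.
Iterating the recurrence: a_0,…,a_{11} = 2, -2, -2, 6, -2, -10, 14, 6, -34, 22, 46, -90.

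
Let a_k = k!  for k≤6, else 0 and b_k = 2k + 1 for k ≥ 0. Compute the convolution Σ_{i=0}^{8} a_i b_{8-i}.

4780

This is [x^8] in the product of the two ordinary generating functions.
Σ = 1·17 + 1·15 + 2·13 + 6·11 + 24·9 + 120·7 + 720·5 + 0·3 + 0·1 = 4780.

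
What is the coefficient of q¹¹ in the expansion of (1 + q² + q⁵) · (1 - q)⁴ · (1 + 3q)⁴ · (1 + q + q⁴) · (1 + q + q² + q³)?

(1 + q² + q⁵) has coefficients 1,0,1,0,0,1 for degrees 0…5.
(1 - q)⁴ has coefficients 1,-4,6,-4,1,0,0,0,0,0,0,0 for degrees 0…11.
Multiplying by (1 + 3q)⁴ gives running coefficients 1,8,12,-40,-74,120,108,-216,81,0,0,0 for degrees 0…11.
Multiplying by (1 + q + q⁴) gives running coefficients 1,9,20,-28,-113,54,240,-148,-209,201,108,-216 for degrees 0…11.
Finally multiplying by (1 + q + q² + q³), the product of all factors after the first has coefficients 1,10,30,2,-112,-67,153,33,-63,84,-48,-116 for degrees 0…11.
[q¹¹] = 1·(-116) + 1·84 + 1·153 = 121.

121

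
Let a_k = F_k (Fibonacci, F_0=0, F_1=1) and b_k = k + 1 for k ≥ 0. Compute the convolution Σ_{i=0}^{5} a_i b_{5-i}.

26

This is [x^5] in the product of the two ordinary generating functions.
Σ = 0·6 + 1·5 + 1·4 + 2·3 + 3·2 + 5·1 = 26.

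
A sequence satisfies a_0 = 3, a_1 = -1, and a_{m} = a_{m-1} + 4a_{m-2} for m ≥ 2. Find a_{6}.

283

The ordinary generating function has denominator 1 - q - 4q^2.
Iterating the recurrence: a_0,…,a_{6} = 3, -1, 11, 7, 51, 79, 283.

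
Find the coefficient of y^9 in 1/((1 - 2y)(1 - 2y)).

The denominator gives the recurrence a_n = 4a_(n−1) − 4a_(n−2) for n ≥ 2; the numerator fixes a_0 = 1, a_1 = 4.
Iterating: 1, 4, 12, 32, 80, 192, 448, 1024, 2304, 5120, so a_9 = 5120.

5120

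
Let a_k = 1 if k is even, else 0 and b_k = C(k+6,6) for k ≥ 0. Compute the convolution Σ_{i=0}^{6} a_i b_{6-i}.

1163

Write out a_i and b_{6-i} for i = 0,…,6 and sum the products.
Σ = 1·924 + 0·462 + 1·210 + 0·84 + 1·28 + 0·7 + 1·1 = 1163.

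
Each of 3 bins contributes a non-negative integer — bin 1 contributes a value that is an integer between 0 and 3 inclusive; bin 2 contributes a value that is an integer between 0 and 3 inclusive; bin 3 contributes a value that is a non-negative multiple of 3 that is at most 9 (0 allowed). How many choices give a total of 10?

5

The generating function for the choices is (1 + z + z^2 + z^3)·(1 + z + z^2 + z^3)·(1 + z^3 + z^6 + z^9); the count is [z^10].
(1 + z + z^2 + z^3) has coefficients 1,1,1,1 for degrees 0…3.
(1 + z + z^2 + z^3) has coefficients 1,1,1,1,0,0,0,0,0,0,0 for degrees 0…10.
Finally multiplying by (1 + z^3 + z^6 + z^9), the product of all factors after the first has coefficients 1,1,1,2,1,1,2,1,1,2,1 for degrees 0…10.
[z^10] = 1·1 + 1·2 + 1·1 + 1·1 = 5.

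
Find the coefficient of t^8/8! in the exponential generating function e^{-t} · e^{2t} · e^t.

256

The EGF product rule gives c_8 = Σ_{k_1+k_2+k_3=8} C(8; k_1,k_2,k_3) · ∏ g_i(k_i), where e^{-t} gives (-1)^k; e^{2t} gives (2)^k; e^t gives (1)^k.
g_1(k) for k = 0…8: 1, -1, 1, -1, 1, -1, 1, -1, 1.
g_2(k) for k = 0…8: 1, 2, 4, 8, 16, 32, 64, 128, 256.
g_3(k) for k = 0…8: 1, 1, 1, 1, 1, 1, 1, 1, 1.
First combine the last two factors: h(k) = Σ_j C(k,j)·g_2(j)·g_3(k−j) for k = 0…8: 1, 3, 9, 27, 81, 243, 729, 2187, 6561.
c_8 = Σ_k C(8,k)·g_1(k)·h(8−k) = 1·1·6561 + 8·(-1)·2187 + 28·1·729 + 56·(-1)·243 + 70·1·81 + 56·(-1)·27 + 28·1·9 + 8·(-1)·3 + 1·1·1 = 6561 − 17496 + 20412 − 13608 + 5670 − 1512 + 252 − 24 + 1 = 256.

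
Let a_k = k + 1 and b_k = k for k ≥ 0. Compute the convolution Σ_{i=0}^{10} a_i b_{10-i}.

220

The convolution is the x^10 coefficient of A(x)B(x).
Σ = 1·10 + 2·9 + 3·8 + 4·7 + 5·6 + 6·5 + 7·4 + 8·3 + 9·2 + 10·1 + 11·0 = 220.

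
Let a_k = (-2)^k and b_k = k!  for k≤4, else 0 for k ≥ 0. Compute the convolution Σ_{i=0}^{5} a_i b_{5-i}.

Write out a_i and b_{5-i} for i = 0,…,5 and sum the products.
Σ = 1·0 − 2·24 + 4·6 − 8·2 + 16·1 − 32·1 = -56.

-56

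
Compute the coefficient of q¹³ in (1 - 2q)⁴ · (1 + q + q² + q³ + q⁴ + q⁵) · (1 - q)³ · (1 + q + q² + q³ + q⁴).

(1 - 2q)⁴ has coefficients 1,-8,24,-32,16 for degrees 0…4.
(1 + q + q² + q³ + q⁴ + q⁵) has coefficients 1,1,1,1,1,1,0,0,0,0,0,0,0,0 for degrees 0…13.
Multiplying by (1 - q)³ gives running coefficients 1,-2,1,0,0,0,-1,2,-1,0,0,0,0,0 for degrees 0…13.
Finally multiplying by (1 + q + q² + q³ + q⁴), the product of all factors after the first has coefficients 1,-1,0,0,0,-1,0,1,0,0,0,1,-1,0 for degrees 0…13.
[q¹³] = 1·0 − 8·(-1) + 24·1 − 32·0 + 16·0 = 32.

32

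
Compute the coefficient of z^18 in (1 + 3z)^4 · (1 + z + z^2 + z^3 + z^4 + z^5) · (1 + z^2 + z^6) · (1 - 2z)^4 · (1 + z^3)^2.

4145

(1 + 3z)^4 has coefficients 1,12,54,108,81 for degrees 0…4.
(1 + z + z^2 + z^3 + z^4 + z^5) has coefficients 1,1,1,1,1,1,0,0,0,0,0,0,0,0,0,0,0,0,0 for degrees 0…18.
Multiplying by (1 + z^2 + z^6) gives running coefficients 1,1,2,2,2,2,2,2,1,1,1,1,0,0,0,0,0,0,0 for degrees 0…18.
Multiplying by (1 - 2z)^4 gives running coefficients 1,-7,18,-22,18,-14,2,2,1,9,-15,17,0,8,-16,16,0,0,0 for degrees 0…18.
Finally multiplying by (1 + z^3)^2, the product of all factors after the first has coefficients 1,-7,18,-20,4,22,-41,31,-9,-9,7,5,20,-20,19,25,1,-15,32 for degrees 0…18.
[z^18] = 1·32 + 12·(-15) + 54·1 + 108·25 + 81·19 = 4145.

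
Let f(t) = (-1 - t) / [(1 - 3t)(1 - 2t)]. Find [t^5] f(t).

Partial fractions give a closed form: a_n = (-4)·3^n + (3)·2^n.
At n = 5: a_5 = -876.

-876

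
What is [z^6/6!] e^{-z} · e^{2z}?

1

The EGF product rule gives c_6 = Σ_{k_1+k_2=6} C(6; k_1,k_2) · ∏ g_i(k_i), where e^{-z} gives (-1)^k; e^{2z} gives (2)^k.
g_1(k) for k = 0…6: 1, -1, 1, -1, 1, -1, 1.
g_2(k) for k = 0…6: 1, 2, 4, 8, 16, 32, 64.
c_6 = Σ_k C(6,k)·g_1(k)·g_2(6−k) = 1·1·64 + 6·(-1)·32 + 15·1·16 + 20·(-1)·8 + 15·1·4 + 6·(-1)·2 + 1·1·1 = 64 − 192 + 240 − 160 + 60 − 12 + 1 = 1.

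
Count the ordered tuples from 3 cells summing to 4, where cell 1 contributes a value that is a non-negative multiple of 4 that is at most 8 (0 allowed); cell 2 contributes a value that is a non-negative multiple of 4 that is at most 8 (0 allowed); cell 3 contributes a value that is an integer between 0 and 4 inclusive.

The generating function for the choices is (1 + y⁴ + y⁸)·(1 + y⁴ + y⁸)·(1 + y + y² + y³ + y⁴); the count is [y⁴].
(1 + y⁴ + y⁸) has coefficients 1,0,0,0,1 for degrees 0…4.
(1 + y⁴ + y⁸) has coefficients 1,0,0,0,1 for degrees 0…4.
Finally multiplying by (1 + y + y² + y³ + y⁴), the product of all factors after the first has coefficients 1,1,1,1,2 for degrees 0…4.
[y⁴] = 1·2 + 1·1 = 3.

3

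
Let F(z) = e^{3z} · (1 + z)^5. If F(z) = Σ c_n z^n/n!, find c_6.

The EGF product rule gives c_6 = Σ_{k_1+k_2=6} C(6; k_1,k_2) · ∏ g_i(k_i), where e^{3z} gives (3)^k; (1+z)^5 gives the falling factorial (5)_k.
g_1(k) for k = 0…6: 1, 3, 9, 27, 81, 243, 729.
g_2(k) for k = 0…6: 1, 5, 20, 60, 120, 120, 0.
c_6 = Σ_k C(6,k)·g_1(k)·g_2(6−k) = 6·3·120 + 15·9·120 + 20·27·60 + 15·81·20 + 6·243·5 + 1·729·1 = 2160 + 16200 + 32400 + 24300 + 7290 + 729 = 83079.

83079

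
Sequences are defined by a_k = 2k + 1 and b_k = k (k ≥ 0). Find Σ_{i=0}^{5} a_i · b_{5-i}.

55

This is [x^5] in the product of the two ordinary generating functions.
Σ = 1·5 + 3·4 + 5·3 + 7·2 + 9·1 + 11·0 = 55.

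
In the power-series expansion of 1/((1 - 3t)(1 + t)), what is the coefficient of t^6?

Partial fractions give a closed form: a_n = (3/4)·3^n + (1/4)·(-1)^n.
At n = 6: a_6 = 547.

547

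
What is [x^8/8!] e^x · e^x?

The EGF product rule gives c_8 = Σ_{k_1+k_2=8} C(8; k_1,k_2) · ∏ g_i(k_i), where e^x gives (1)^k; e^x gives (1)^k.
g_1(k) for k = 0…8: 1, 1, 1, 1, 1, 1, 1, 1, 1.
g_2(k) for k = 0…8: 1, 1, 1, 1, 1, 1, 1, 1, 1.
c_8 = Σ_k C(8,k)·g_1(k)·g_2(8−k) = 1·1·1 + 8·1·1 + 28·1·1 + 56·1·1 + 70·1·1 + 56·1·1 + 28·1·1 + 8·1·1 + 1·1·1 = 1 + 8 + 28 + 56 + 70 + 56 + 28 + 8 + 1 = 256.

256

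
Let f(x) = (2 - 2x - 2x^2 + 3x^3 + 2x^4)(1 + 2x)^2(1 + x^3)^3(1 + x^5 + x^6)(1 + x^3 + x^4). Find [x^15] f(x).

88

(2 - 2x - 2x^2 + 3x^3 + 2x^4) has coefficients 2,-2,-2,3,2 for degrees 0…4.
(1 + 2x)^2 has coefficients 1,4,4,0,0,0,0,0,0,0,0,0,0,0,0,0 for degrees 0…15.
Multiplying by (1 + x^3)^3 gives running coefficients 1,4,4,3,12,12,3,12,12,1,4,4,0,0,0,0 for degrees 0…15.
Multiplying by (1 + x^5 + x^6) gives running coefficients 1,4,4,3,12,13,8,20,19,16,28,19,15,24,13,5 for degrees 0…15.
Finally multiplying by (1 + x^3 + x^4), the product of all factors after the first has coefficients 1,4,4,4,17,21,15,35,44,37,56,58,50,68,60,39 for degrees 0…15.
[x^15] = 2·39 − 2·60 − 2·68 + 3·50 + 2·58 = 88.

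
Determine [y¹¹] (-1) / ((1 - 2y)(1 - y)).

Partial fractions give a closed form: a_n = (-2)·2^n + (1)·1^n.
At n = 11: a_11 = -4095.

-4095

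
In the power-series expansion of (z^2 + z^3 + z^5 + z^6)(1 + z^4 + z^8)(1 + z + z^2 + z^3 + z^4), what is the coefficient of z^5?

3

(z^2 + z^3 + z^5 + z^6) has coefficients 0,0,1,1,0,1 for degrees 0…5.
(1 + z^4 + z^8) has coefficients 1,0,0,0,1,0 for degrees 0…5.
Finally multiplying by (1 + z + z^2 + z^3 + z^4), the product of all factors after the first has coefficients 1,1,1,1,2,1 for degrees 0…5.
[z^5] = 1·1 + 1·1 + 1·1 = 3.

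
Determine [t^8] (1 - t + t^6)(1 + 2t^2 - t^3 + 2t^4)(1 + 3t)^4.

83

(1 - t + t^6) has coefficients 1,-1,0,0,0,0,1 for degrees 0…6.
(1 + 2t^2 - t^3 + 2t^4) has coefficients 1,0,2,-1,2,0,0,0,0 for degrees 0…8.
Finally multiplying by (1 + 3t)^4, the product of all factors after the first has coefficients 1,12,56,131,179,186,162,135,162 for degrees 0…8.
[t^8] = 1·162 − 1·135 + 1·56 = 83.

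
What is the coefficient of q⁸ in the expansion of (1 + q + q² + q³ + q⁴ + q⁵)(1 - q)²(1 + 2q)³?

(1 + q + q² + q³ + q⁴ + q⁵) has coefficients 1,1,1,1,1,1 for degrees 0…5.
(1 - q)² has coefficients 1,-2,1,0,0,0,0,0,0 for degrees 0…8.
Finally multiplying by (1 + 2q)³, the product of all factors after the first has coefficients 1,4,1,-10,-4,8,0,0,0 for degrees 0…8.
[q⁸] = 1·0 + 1·0 + 1·0 + 1·8 + 1·(-4) + 1·(-10) = -6.

-6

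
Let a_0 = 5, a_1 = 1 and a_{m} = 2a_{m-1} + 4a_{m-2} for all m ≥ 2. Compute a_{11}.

654336

The ordinary generating function has denominator 1 - 2t - 4t^2.
Iterating the recurrence: a_0,…,a_{11} = 5, 1, 22, 48, 184, 560, 1856, 5952, 19328, 62464, 202240, 654336.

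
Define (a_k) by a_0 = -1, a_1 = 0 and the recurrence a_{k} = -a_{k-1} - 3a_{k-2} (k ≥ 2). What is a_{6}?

The ordinary generating function has denominator 1 + t + 3t^2.
Iterating the recurrence: a_0,…,a_{6} = -1, 0, 3, -3, -6, 15, 3.

3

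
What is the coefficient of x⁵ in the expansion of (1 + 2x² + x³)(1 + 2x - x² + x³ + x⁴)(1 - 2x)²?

(1 + 2x² + x³) has coefficients 1,0,2,1 for degrees 0…3.
(1 + 2x - x² + x³ + x⁴) has coefficients 1,2,-1,1,1,0 for degrees 0…5.
Finally multiplying by (1 - 2x)², the product of all factors after the first has coefficients 1,-2,-5,13,-7,0 for degrees 0…5.
[x⁵] = 1·0 + 2·13 + 1·(-5) = 21.

21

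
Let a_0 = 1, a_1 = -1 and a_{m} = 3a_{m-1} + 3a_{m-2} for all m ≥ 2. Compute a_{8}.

-1944

The ordinary generating function has denominator 1 - 3y - 3y^2.
Iterating the recurrence: a_0,…,a_{8} = 1, -1, 0, -3, -9, -36, -135, -513, -1944.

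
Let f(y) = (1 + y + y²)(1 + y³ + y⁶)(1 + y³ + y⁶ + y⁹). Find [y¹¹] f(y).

3

(1 + y + y²) has coefficients 1,1,1 for degrees 0…2.
(1 + y³ + y⁶) has coefficients 1,0,0,1,0,0,1,0,0,0,0,0 for degrees 0…11.
Finally multiplying by (1 + y³ + y⁶ + y⁹), the product of all factors after the first has coefficients 1,0,0,2,0,0,3,0,0,3,0,0 for degrees 0…11.
[y¹¹] = 1·0 + 1·0 + 1·3 = 3.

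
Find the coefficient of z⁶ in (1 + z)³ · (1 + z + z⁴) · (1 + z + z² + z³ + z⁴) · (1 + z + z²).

(1 + z)³ has coefficients 1,3,3,1 for degrees 0…3.
(1 + z + z⁴) has coefficients 1,1,0,0,1,0,0 for degrees 0…6.
Multiplying by (1 + z + z² + z³ + z⁴) gives running coefficients 1,2,2,2,3,2,1 for degrees 0…6.
Finally multiplying by (1 + z + z²), the product of all factors after the first has coefficients 1,3,5,6,7,7,6 for degrees 0…6.
[z⁶] = 1·6 + 3·7 + 3·7 + 1·6 = 54.

54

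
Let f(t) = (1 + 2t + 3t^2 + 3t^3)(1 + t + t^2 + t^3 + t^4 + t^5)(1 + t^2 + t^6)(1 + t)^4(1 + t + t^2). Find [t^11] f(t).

(1 + 2t + 3t^2 + 3t^3) has coefficients 1,2,3,3 for degrees 0…3.
(1 + t + t^2 + t^3 + t^4 + t^5) has coefficients 1,1,1,1,1,1,0,0,0,0,0,0 for degrees 0…11.
Multiplying by (1 + t^2 + t^6) gives running coefficients 1,1,2,2,2,2,2,2,1,1,1,1 for degrees 0…11.
Multiplying by (1 + t)^4 gives running coefficients 1,5,12,20,27,31,32,32,31,27,21,17 for degrees 0…11.
Finally multiplying by (1 + t + t^2), the product of all factors after the first has coefficients 1,6,18,37,59,78,90,95,95,90,79,65 for degrees 0…11.
[t^11] = 1·65 + 2·79 + 3·90 + 3·95 = 778.

778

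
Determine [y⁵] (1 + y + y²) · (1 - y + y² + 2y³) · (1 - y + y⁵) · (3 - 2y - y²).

(1 + y + y²) has coefficients 1,1,1 for degrees 0…2.
(1 - y + y² + 2y³) has coefficients 1,-1,1,2,0,0 for degrees 0…5.
Multiplying by (1 - y + y⁵) gives running coefficients 1,-2,2,1,-2,1 for degrees 0…5.
Finally multiplying by (3 - 2y - y²), the product of all factors after the first has coefficients 3,-8,9,1,-10,6 for degrees 0…5.
[y⁵] = 1·6 + 1·(-10) + 1·1 = -3.

-3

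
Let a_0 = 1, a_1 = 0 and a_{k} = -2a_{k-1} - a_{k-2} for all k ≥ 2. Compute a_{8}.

-7

The ordinary generating function has denominator 1 + 2z + z^2.
Iterating the recurrence: a_0,…,a_{8} = 1, 0, -1, 2, -3, 4, -5, 6, -7.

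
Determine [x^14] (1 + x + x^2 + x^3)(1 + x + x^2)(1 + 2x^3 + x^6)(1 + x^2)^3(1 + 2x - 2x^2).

(1 + x + x^2 + x^3) has coefficients 1,1,1,1 for degrees 0…3.
(1 + x + x^2) has coefficients 1,1,1,0,0,0,0,0,0,0,0,0,0,0,0 for degrees 0…14.
Multiplying by (1 + 2x^3 + x^6) gives running coefficients 1,1,1,2,2,2,1,1,1,0,0,0,0,0,0 for degrees 0…14.
Multiplying by (1 + x^2)^3 gives running coefficients 1,1,4,5,8,11,11,14,11,11,8,5,4,1,1 for degrees 0…14.
Finally multiplying by (1 + 2x - 2x^2), the product of all factors after the first has coefficients 1,3,4,11,10,17,17,14,17,5,8,-1,-2,-1,-5 for degrees 0…14.
[x^14] = 1·(-5) + 1·(-1) + 1·(-2) + 1·(-1) = -9.

-9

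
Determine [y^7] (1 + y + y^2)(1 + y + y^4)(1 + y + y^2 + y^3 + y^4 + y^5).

(1 + y + y^2) has coefficients 1,1,1 for degrees 0…2.
(1 + y + y^4) has coefficients 1,1,0,0,1,0,0,0 for degrees 0…7.
Finally multiplying by (1 + y + y^2 + y^3 + y^4 + y^5), the product of all factors after the first has coefficients 1,2,2,2,3,3,2,1 for degrees 0…7.
[y^7] = 1·1 + 1·2 + 1·3 = 6.

6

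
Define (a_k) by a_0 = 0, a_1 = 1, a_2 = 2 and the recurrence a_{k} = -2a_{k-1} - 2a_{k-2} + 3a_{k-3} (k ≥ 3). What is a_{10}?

The ordinary generating function has denominator 1 + 2t + 2t^2 - 3t^3.
Iterating the recurrence: a_0,…,a_{10} = 0, 1, 2, -6, 11, -4, -32, 105, -158, 10, 611.

611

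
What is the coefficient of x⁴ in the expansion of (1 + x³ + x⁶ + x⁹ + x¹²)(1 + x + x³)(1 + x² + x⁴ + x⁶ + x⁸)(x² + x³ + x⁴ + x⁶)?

(1 + x³ + x⁶ + x⁹ + x¹²) has coefficients 1,0,0,1,0 for degrees 0…4.
(1 + x + x³) has coefficients 1,1,0,1,0 for degrees 0…4.
Multiplying by (1 + x² + x⁴ + x⁶ + x⁸) gives running coefficients 1,1,1,2,1 for degrees 0…4.
Finally multiplying by (x² + x³ + x⁴ + x⁶), the product of all factors after the first has coefficients 0,0,1,2,3 for degrees 0…4.
[x⁴] = 1·3 + 1·0 = 3.

3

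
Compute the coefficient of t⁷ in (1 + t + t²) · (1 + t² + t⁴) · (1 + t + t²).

(1 + t + t²) has coefficients 1,1,1 for degrees 0…2.
(1 + t² + t⁴) has coefficients 1,0,1,0,1,0,0,0 for degrees 0…7.
Finally multiplying by (1 + t + t²), the product of all factors after the first has coefficients 1,1,2,1,2,1,1,0 for degrees 0…7.
[t⁷] = 1·0 + 1·1 + 1·1 = 2.

2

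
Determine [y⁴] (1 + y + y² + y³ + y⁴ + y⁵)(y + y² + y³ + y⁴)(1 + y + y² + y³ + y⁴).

10

(1 + y + y² + y³ + y⁴ + y⁵) has coefficients 1,1,1,1,1 for degrees 0…4.
(y + y² + y³ + y⁴) has coefficients 0,1,1,1,1 for degrees 0…4.
Finally multiplying by (1 + y + y² + y³ + y⁴), the product of all factors after the first has coefficients 0,1,2,3,4 for degrees 0…4.
[y⁴] = 1·4 + 1·3 + 1·2 + 1·1 + 1·0 = 10.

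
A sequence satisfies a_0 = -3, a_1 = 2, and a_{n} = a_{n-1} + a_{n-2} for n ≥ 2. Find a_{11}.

13

The ordinary generating function has denominator 1 - t - t^2.
Iterating the recurrence: a_0,…,a_{11} = -3, 2, -1, 1, 0, 1, 1, 2, 3, 5, 8, 13.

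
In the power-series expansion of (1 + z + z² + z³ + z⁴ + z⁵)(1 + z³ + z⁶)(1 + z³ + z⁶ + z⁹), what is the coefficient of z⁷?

(1 + z + z² + z³ + z⁴ + z⁵) has coefficients 1,1,1,1,1,1 for degrees 0…5.
(1 + z³ + z⁶) has coefficients 1,0,0,1,0,0,1,0 for degrees 0…7.
Finally multiplying by (1 + z³ + z⁶ + z⁹), the product of all factors after the first has coefficients 1,0,0,2,0,0,3,0 for degrees 0…7.
[z⁷] = 1·0 + 1·3 + 1·0 + 1·0 + 1·2 + 1·0 = 5.

5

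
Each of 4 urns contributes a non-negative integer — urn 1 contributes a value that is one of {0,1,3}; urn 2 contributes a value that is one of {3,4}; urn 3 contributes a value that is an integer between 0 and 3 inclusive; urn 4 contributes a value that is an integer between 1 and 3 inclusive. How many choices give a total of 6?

8

The generating function for the choices is (1 + y + y^3)·(y^3 + y^4)·(1 + y + y^2 + y^3)·(y + y^2 + y^3); the count is [y^6].
(1 + y + y^3) has coefficients 1,1,0,1 for degrees 0…3.
(y^3 + y^4) has coefficients 0,0,0,1,1,0,0 for degrees 0…6.
Multiplying by (1 + y + y^2 + y^3) gives running coefficients 0,0,0,1,2,2,2 for degrees 0…6.
Finally multiplying by (y + y^2 + y^3), the product of all factors after the first has coefficients 0,0,0,0,1,3,5 for degrees 0…6.
[y^6] = 1·5 + 1·3 + 1·0 = 8.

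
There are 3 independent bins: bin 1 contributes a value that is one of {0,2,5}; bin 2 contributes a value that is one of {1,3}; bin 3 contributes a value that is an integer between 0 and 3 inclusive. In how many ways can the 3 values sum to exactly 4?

3

The generating function for the choices is (1 + q² + q⁵)·(q + q³)·(1 + q + q² + q³); the count is [q⁴].
(1 + q² + q⁵) has coefficients 1,0,1,0,0 for degrees 0…4.
(q + q³) has coefficients 0,1,0,1,0 for degrees 0…4.
Finally multiplying by (1 + q + q² + q³), the product of all factors after the first has coefficients 0,1,1,2,2 for degrees 0…4.
[q⁴] = 1·2 + 1·1 = 3.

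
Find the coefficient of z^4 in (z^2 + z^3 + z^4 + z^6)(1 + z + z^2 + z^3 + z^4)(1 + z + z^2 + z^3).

6

(z^2 + z^3 + z^4 + z^6) has coefficients 0,0,1,1,1 for degrees 0…4.
(1 + z + z^2 + z^3 + z^4) has coefficients 1,1,1,1,1 for degrees 0…4.
Finally multiplying by (1 + z + z^2 + z^3), the product of all factors after the first has coefficients 1,2,3,4,4 for degrees 0…4.
[z^4] = 1·3 + 1·2 + 1·1 = 6.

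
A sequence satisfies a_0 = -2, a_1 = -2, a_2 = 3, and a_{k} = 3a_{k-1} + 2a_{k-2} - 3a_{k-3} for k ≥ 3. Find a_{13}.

The ordinary generating function has denominator 1 - 3z - 2z^2 + 3z^3.
Iterating the recurrence: a_0,…,a_{13} = -2, -2, 3, 11, 45, 148, 501, 1664, 5550, 18475, 61533, 204899, 682338, 2272213.

2272213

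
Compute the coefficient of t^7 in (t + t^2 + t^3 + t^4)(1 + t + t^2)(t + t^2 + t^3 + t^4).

(t + t^2 + t^3 + t^4) has coefficients 0,1,1,1,1 for degrees 0…4.
(1 + t + t^2) has coefficients 1,1,1,0,0,0,0,0 for degrees 0…7.
Finally multiplying by (t + t^2 + t^3 + t^4), the product of all factors after the first has coefficients 0,1,2,3,3,2,1,0 for degrees 0…7.
[t^7] = 1·1 + 1·2 + 1·3 + 1·3 = 9.

9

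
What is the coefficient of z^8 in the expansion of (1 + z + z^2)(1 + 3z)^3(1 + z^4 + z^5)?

117

(1 + z + z^2) has coefficients 1,1,1 for degrees 0…2.
(1 + 3z)^3 has coefficients 1,9,27,27,0,0,0,0,0 for degrees 0…8.
Finally multiplying by (1 + z^4 + z^5), the product of all factors after the first has coefficients 1,9,27,27,1,10,36,54,27 for degrees 0…8.
[z^8] = 1·27 + 1·54 + 1·36 = 117.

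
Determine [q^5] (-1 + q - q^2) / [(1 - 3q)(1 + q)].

-141

The denominator gives the recurrence a_n = 2a_(n−1) + 3a_(n−2) for n ≥ 3; the numerator fixes a_0 = -1, a_1 = -1, a_2 = -6.
Iterating: -1, -1, -6, -15, -48, -141, so a_5 = -141.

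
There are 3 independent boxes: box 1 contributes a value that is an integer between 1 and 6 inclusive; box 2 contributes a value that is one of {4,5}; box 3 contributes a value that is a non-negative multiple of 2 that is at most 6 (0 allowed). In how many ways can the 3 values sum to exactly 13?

The generating function for the choices is (q + q^2 + q^3 + q^4 + q^5 + q^6)·(q^4 + q^5)·(1 + q^2 + q^4 + q^6); the count is [q^13].
(q + q^2 + q^3 + q^4 + q^5 + q^6) has coefficients 0,1,1,1,1,1,1 for degrees 0…6.
(q^4 + q^5) has coefficients 0,0,0,0,1,1,0,0,0,0,0,0,0,0 for degrees 0…13.
Finally multiplying by (1 + q^2 + q^4 + q^6), the product of all factors after the first has coefficients 0,0,0,0,1,1,1,1,1,1,1,1,0,0 for degrees 0…13.
[q^13] = 1·0 + 1·1 + 1·1 + 1·1 + 1·1 + 1·1 = 5.

5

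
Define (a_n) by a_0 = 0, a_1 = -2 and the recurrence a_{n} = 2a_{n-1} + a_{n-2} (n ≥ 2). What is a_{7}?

The ordinary generating function has denominator 1 - 2t - t^2.
Iterating the recurrence: a_0,…,a_{7} = 0, -2, -4, -10, -24, -58, -140, -338.

-338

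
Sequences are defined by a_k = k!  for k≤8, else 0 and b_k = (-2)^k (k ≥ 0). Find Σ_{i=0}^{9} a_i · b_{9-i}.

The convolution is the x^9 coefficient of A(x)B(x).
Σ = 1·(-512) + 1·256 + 2·(-128) + 6·64 + 24·(-32) + 120·16 + 720·(-8) + 5040·4 + 40320·(-2) + 0·1 = -65216.

-65216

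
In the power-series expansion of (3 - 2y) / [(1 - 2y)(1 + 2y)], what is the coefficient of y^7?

The denominator gives the recurrence a_n = 4a_(n−2) for n ≥ 3; the numerator fixes a_0 = 3, a_1 = -2, a_2 = 12.
Iterating: 3, -2, 12, -8, 48, -32, 192, -128, so a_7 = -128.

-128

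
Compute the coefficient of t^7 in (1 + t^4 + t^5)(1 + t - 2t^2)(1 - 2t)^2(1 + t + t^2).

(1 + t^4 + t^5) has coefficients 1,0,0,0,1,1 for degrees 0…5.
(1 + t - 2t^2) has coefficients 1,1,-2,0,0,0,0,0 for degrees 0…7.
Multiplying by (1 - 2t)^2 gives running coefficients 1,-3,-2,12,-8,0,0,0 for degrees 0…7.
Finally multiplying by (1 + t + t^2), the product of all factors after the first has coefficients 1,-2,-4,7,2,4,-8,0 for degrees 0…7.
[t^7] = 1·0 + 1·7 + 1·(-4) = 3.

3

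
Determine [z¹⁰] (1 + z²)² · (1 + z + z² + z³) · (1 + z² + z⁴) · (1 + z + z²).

9

(1 + z²)² has coefficients 1,0,2,0,1 for degrees 0…4.
(1 + z + z² + z³) has coefficients 1,1,1,1,0,0,0,0,0,0,0 for degrees 0…10.
Multiplying by (1 + z² + z⁴) gives running coefficients 1,1,2,2,2,2,1,1,0,0,0 for degrees 0…10.
Finally multiplying by (1 + z + z²), the product of all factors after the first has coefficients 1,2,4,5,6,6,5,4,2,1,0 for degrees 0…10.
[z¹⁰] = 1·0 + 2·2 + 1·5 = 9.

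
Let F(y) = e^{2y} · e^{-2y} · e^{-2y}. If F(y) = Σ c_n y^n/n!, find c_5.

The EGF product rule gives c_5 = Σ_{k_1+k_2+k_3=5} C(5; k_1,k_2,k_3) · ∏ g_i(k_i), where e^{2y} gives (2)^k; e^{-2y} gives (-2)^k; e^{-2y} gives (-2)^k.
g_1(k) for k = 0…5: 1, 2, 4, 8, 16, 32.
g_2(k) for k = 0…5: 1, -2, 4, -8, 16, -32.
g_3(k) for k = 0…5: 1, -2, 4, -8, 16, -32.
First combine the last two factors: h(k) = Σ_j C(k,j)·g_2(j)·g_3(k−j) for k = 0…5: 1, -4, 16, -64, 256, -1024.
c_5 = Σ_k C(5,k)·g_1(k)·h(5−k) = 1·1·(-1024) + 5·2·256 + 10·4·(-64) + 10·8·16 + 5·16·(-4) + 1·32·1 = −1024 + 2560 − 2560 + 1280 − 320 + 32 = -32.

-32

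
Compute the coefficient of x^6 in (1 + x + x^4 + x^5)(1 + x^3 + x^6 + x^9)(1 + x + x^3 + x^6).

4

(1 + x + x^4 + x^5) has coefficients 1,1,0,0,1,1 for degrees 0…5.
(1 + x^3 + x^6 + x^9) has coefficients 1,0,0,1,0,0,1 for degrees 0…6.
Finally multiplying by (1 + x + x^3 + x^6), the product of all factors after the first has coefficients 1,1,0,2,1,0,3 for degrees 0…6.
[x^6] = 1·3 + 1·0 + 1·0 + 1·1 = 4.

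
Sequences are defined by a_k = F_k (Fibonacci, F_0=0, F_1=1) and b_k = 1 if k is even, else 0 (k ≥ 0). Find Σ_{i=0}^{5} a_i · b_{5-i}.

Write out a_i and b_{5-i} for i = 0,…,5 and sum the products.
Σ = 0·0 + 1·1 + 1·0 + 2·1 + 3·0 + 5·1 = 8.

8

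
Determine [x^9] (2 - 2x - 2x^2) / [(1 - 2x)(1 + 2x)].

The denominator gives the recurrence a_n = 4a_(n−2) for n ≥ 3; the numerator fixes a_0 = 2, a_1 = -2, a_2 = 6.
Iterating: 2, -2, 6, -8, 24, -32, 96, -128, 384, -512, so a_9 = -512.

-512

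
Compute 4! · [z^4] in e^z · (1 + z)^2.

The EGF product rule gives c_4 = Σ_{k_1+k_2=4} C(4; k_1,k_2) · ∏ g_i(k_i), where e^z gives (1)^k; (1+z)^2 gives the falling factorial (2)_k.
g_1(k) for k = 0…4: 1, 1, 1, 1, 1.
g_2(k) for k = 0…4: 1, 2, 2, 0, 0.
c_4 = Σ_k C(4,k)·g_1(k)·g_2(4−k) = 6·1·2 + 4·1·2 + 1·1·1 = 12 + 8 + 1 = 21.

21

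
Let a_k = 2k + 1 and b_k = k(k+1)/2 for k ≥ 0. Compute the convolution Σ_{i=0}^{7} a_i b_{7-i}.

The convolution is the x^7 coefficient of A(x)B(x).
Σ = 1·28 + 3·21 + 5·15 + 7·10 + 9·6 + 11·3 + 13·1 + 15·0 = 336.

336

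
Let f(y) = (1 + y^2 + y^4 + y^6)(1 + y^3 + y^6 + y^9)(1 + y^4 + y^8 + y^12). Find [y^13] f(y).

4

(1 + y^2 + y^4 + y^6) has coefficients 1,0,1,0,1,0,1 for degrees 0…6.
(1 + y^3 + y^6 + y^9) has coefficients 1,0,0,1,0,0,1,0,0,1,0,0,0,0 for degrees 0…13.
Finally multiplying by (1 + y^4 + y^8 + y^12), the product of all factors after the first has coefficients 1,0,0,1,1,0,1,1,1,1,1,1,1,1 for degrees 0…13.
[y^13] = 1·1 + 1·1 + 1·1 + 1·1 = 4.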